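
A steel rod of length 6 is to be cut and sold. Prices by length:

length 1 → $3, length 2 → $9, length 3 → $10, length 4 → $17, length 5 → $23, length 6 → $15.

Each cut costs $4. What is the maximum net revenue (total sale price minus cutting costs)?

22

Build r[k] bottom-up: r[k] = max over allowed piece i of (p[i] + r[k−i]) − 4 per cut.
r[1] = 3
r[2] = max(3+3-4, 9+0) = 9
r[3] = max(3+9-4, 9+3-4, 10+0) = 10
r[4] = max(3+10-4, 9+9-4, 10+3-4, 17+0) = 17
r[5] = max(3+17-4, 9+10-4, 10+9-4, 17+3-4, 23+0) = 23
r[6] = max(3+23-4, 9+17-4, 10+10-4, 17+9-4, 23+3-4, 15+0) = 22
One optimal plan: pieces 5 + 1 (1 cut) → $26 − $4 = $22.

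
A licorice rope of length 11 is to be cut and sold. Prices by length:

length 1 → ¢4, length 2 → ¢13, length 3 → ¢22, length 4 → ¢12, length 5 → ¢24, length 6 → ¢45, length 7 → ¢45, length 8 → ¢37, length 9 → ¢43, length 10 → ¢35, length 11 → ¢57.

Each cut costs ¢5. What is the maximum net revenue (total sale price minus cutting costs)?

Build v[k] bottom-up: v[k] = max over allowed piece i of (p[i] + v[k−i]) − 5 per cut.
v[1] = 4
v[2] = max(4+4-5, 13+0) = 13
v[3] = max(4+13-5, 13+4-5, 22+0) = 22
v[4] = max(4+22-5, 13+13-5, 22+4-5, 12+0) = 21
v[5] = max(4+21-5, 13+22-5, 22+13-5, 12+4-5, 24+0) = 30
v[6] = max(4+30-5, 13+21-5, 22+22-5, 12+13-5, 24+4-5, 45+0) = 45
v[7] = max(4+45-5, 13+30-5, 22+21-5, …, 45+4-5, 45+0) = 45
v[8] = max(4+45-5, 13+45-5, 22+30-5, …, 45+4-5, 37+0) = 53
v[9] = max(4+53-5, 13+45-5, 22+45-5, …, 37+4-5, 43+0) = 62
v[10] = max(4+62-5, 13+53-5, 22+45-5, …, 43+4-5, 35+0) = 62
v[11] = max(4+62-5, 13+62-5, 22+53-5, …, 35+4-5, 57+0) = 70
One optimal plan: pieces 6 + 3 + 2 (2 cuts) → ¢80 − ¢10 = ¢70.

70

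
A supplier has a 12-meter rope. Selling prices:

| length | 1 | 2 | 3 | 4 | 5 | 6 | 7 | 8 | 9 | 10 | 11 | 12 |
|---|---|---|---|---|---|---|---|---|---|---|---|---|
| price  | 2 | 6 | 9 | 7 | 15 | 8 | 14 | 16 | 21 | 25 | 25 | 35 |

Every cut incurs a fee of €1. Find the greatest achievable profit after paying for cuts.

35

Consider every possible first cut. r[k] is the best of p[i]+r[k−i] over all sellable i≤k, charging 1 whenever i<k.
r[1] = 2
r[2] = 6
r[3] = 9
r[4] = 11  (first piece 2, then r[2]=6)
r[5] = 15
r[6] = 17  (first piece 3, then r[3]=9)
r[7] = 20  (first piece 2, then r[5]=15)
r[8] = 23  (first piece 3, then r[5]=15)
r[9] = 25  (first piece 2, then r[7]=20)
r[10] = 29  (first piece 5, then r[5]=15)
r[11] = 31  (first piece 3, then r[8]=23)
r[12] = 35
Best is to make no cuts and sell whole for €35.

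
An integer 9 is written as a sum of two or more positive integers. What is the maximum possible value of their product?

27

Fill f[k] for k=2..9: at each k try every first piece i and multiply by the better of (k−i) uncut or f[k−i].
f[2] = 1*max(1,0) = 1*1 = 1
f[3] = 1*max(2,1) = 1*2 = 2
f[4] = 2*max(2,1) = 2*2 = 4
f[5] = 2*max(3,2) = 2*3 = 6
f[6] = 3*max(3,2) = 3*3 = 9
f[7] = 2*max(5,6) = 2*6 = 12
f[8] = 2*max(6,9) = 2*9 = 18
f[9] = 3*max(6,9) = 3*9 = 27
One optimal split: 3 + 3 + 3; product 3*3*3 = 27.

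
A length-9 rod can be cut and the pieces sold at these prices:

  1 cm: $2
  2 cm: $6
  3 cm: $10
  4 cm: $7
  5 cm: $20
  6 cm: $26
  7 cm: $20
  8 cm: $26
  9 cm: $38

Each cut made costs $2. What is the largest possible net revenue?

38

Let r[k] be the best obtainable value from length k. For each k, try every first piece i and keep the best of price[i] + r[k−i] minus the 2 cut fee when i<k.
r[1] = 2
r[2] = max(2+2-2, 6+0) = 6
r[3] = max(2+6-2, 6+2-2, 10+0) = 10
r[4] = max(2+10-2, 6+6-2, 10+2-2, 7+0) = 10
r[5] = max(2+10-2, 6+10-2, 10+6-2, 7+2-2, 20+0) = 20
r[6] = max(2+20-2, 6+10-2, 10+10-2, 7+6-2, 20+2-2, 26+0) = 26
r[7] = max(2+26-2, 6+20-2, 10+10-2, …, 26+2-2, 20+0) = 26
r[8] = max(2+26-2, 6+26-2, 10+20-2, …, 20+2-2, 26+0) = 30
r[9] = max(2+30-2, 6+26-2, 10+26-2, …, 26+2-2, 38+0) = 38
Best is to make no cuts and sell whole for $38.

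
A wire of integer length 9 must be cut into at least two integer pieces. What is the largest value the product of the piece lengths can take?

Define g[k] = max over 1≤i<k of i · max(k−i, g[k−i]); the inner max lets the remainder stay uncut if that's better.
g[2] = 1·max(1,0) = 1·1 = 1
g[3] = 1·max(2,1) = 1·2 = 2
g[4] = 2·max(2,1) = 2·2 = 4
g[5] = 2·max(3,2) = 2·3 = 6
g[6] = 3·max(3,2) = 3·3 = 9
g[7] = 2·max(5,6) = 2·6 = 12
g[8] = 2·max(6,9) = 2·9 = 18
g[9] = 3·max(6,9) = 3·9 = 27
One optimal split: 3 + 3 + 3; product 3·3·3 = 27.

27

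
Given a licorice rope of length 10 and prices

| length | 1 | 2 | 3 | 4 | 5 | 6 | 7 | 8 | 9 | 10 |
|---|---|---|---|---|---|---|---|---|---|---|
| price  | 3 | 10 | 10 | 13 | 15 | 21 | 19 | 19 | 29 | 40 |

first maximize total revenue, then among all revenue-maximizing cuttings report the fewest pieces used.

5

Build r[k] bottom-up: r[k] = max over allowed piece i of (p[i] + r[k−i]).
r[1] = 3
r[2] = 10
r[3] = 13  (first piece 1, then r[2]=10)
r[4] = 20  (first piece 2, then r[2]=10)
r[5] = 23  (first piece 1, then r[4]=20)
r[6] = 30  (first piece 2, then r[4]=20)
r[7] = 33  (first piece 1, then r[6]=30)
r[8] = 40  (first piece 2, then r[6]=30)
r[9] = 43  (first piece 1, then r[8]=40)
r[10] = 50  (first piece 2, then r[8]=40)
Maximum revenue is ¢50.
Now minimize piece count subject to staying optimal: for each k, pieces[k] = 1 + min over i with p[i]+r[k−i]=r[k] of pieces[k−i].
pieces[7] = 4
pieces[8] = 4
pieces[9] = 5
pieces[10] = 5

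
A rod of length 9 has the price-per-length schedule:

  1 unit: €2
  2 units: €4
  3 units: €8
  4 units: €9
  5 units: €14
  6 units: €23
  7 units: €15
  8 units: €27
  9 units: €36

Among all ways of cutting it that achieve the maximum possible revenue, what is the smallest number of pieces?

1

Build r[k] bottom-up: r[k] = max over allowed piece i of (p[i] + r[k−i]).
r[1] = 2
r[2] = max(2+2, 4+0) = 4
r[3] = max(2+4, 4+2, 8+0) = 8
r[4] = max(2+8, 4+4, 8+2, 9+0) = 10
r[5] = max(2+10, 4+8, 8+4, 9+2, 14+0) = 14
r[6] = max(2+14, 4+10, 8+8, 9+4, 14+2, 23+0) = 23
r[7] = max(2+23, 4+14, 8+10, …, 23+2, 15+0) = 25
r[8] = max(2+25, 4+23, 8+14, …, 15+2, 27+0) = 27
r[9] = max(2+27, 4+25, 8+23, …, 27+2, 36+0) = 36
Maximum revenue is €36.
Now minimize piece count subject to staying optimal: for each k, pieces[k] = 1 + min over i with p[i]+r[k−i]=r[k] of pieces[k−i].
pieces[6] = 1
pieces[7] = 2
pieces[8] = 1
pieces[9] = 1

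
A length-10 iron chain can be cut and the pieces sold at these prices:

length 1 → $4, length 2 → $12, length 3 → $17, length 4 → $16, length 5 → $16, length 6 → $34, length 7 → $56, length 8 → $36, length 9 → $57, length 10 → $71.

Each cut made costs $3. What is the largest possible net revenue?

71

Consider every possible first cut. v[k] is the best of p[i]+v[k−i] over all sellable i≤k, charging 3 whenever i<k.
v[1] = 4
v[2] = max(4+4-3, 12+0) = 12
v[3] = max(4+12-3, 12+4-3, 17+0) = 17
v[4] = max(4+17-3, 12+12-3, 17+4-3, 16+0) = 21
v[5] = max(4+21-3, 12+17-3, 17+12-3, 16+4-3, 16+0) = 26
v[6] = max(4+26-3, 12+21-3, 17+17-3, 16+12-3, 16+4-3, 34+0) = 34
v[7] = max(4+34-3, 12+26-3, 17+21-3, …, 34+4-3, 56+0) = 56
v[8] = max(4+56-3, 12+34-3, 17+26-3, …, 56+4-3, 36+0) = 57
v[9] = max(4+57-3, 12+56-3, 17+34-3, …, 36+4-3, 57+0) = 65
v[10] = max(4+65-3, 12+57-3, 17+56-3, …, 57+4-3, 71+0) = 71
Best is to make no cuts and sell whole for $71.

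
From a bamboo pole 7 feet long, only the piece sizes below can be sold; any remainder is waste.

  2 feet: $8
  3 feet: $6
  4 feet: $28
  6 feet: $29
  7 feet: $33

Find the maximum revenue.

Let best[k] be the best obtainable value from length k. For each k, try every first piece i and keep the best of price[i] + best[k−i].
best[1] = 0
best[2] = 8
best[3] = max(8+0, 6+0) = 8
best[4] = max(8+8, 6+0, 28+0) = 28
best[5] = max(8+8, 6+8, 28+0) = 28
best[6] = max(8+28, 6+8, 28+8, 29+0) = 36
best[7] = max(8+28, 6+28, 28+8, 29+0, 33+0) = 36
One optimal cutting: pieces 4 + 2 with 1 foot of scrap → $36.

36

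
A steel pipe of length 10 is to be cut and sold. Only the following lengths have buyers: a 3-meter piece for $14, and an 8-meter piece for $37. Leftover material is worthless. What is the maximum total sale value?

42

Let r[k] be the best obtainable value from length k. For each k, try every first piece i and keep the best of price[i] + r[k−i].
r[1] = 0
r[2] = 0
r[3] = 14
r[4] = 14
r[5] = 14
r[6] = 28  (first piece 3, then r[3]=14)
r[7] = 28
r[8] = max(14+14, 37+0) = 37
r[9] = max(14+28, 37+0) = 42
r[10] = max(14+28, 37+0) = 42
One optimal cutting: pieces 3 + 3 + 3 with 1 meter of scrap → $42.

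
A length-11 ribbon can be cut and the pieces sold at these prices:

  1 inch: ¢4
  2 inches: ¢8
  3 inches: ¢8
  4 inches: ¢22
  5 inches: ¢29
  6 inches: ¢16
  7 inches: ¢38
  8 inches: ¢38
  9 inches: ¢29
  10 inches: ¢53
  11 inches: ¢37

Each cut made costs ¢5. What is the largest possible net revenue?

Build r[k] bottom-up: r[k] = max over allowed piece i of (p[i] + r[k−i]) − 5 per cut.
r[1] = 4
r[2] = max(4+4-5, 8+0) = 8
r[3] = max(4+8-5, 8+4-5, 8+0) = 8
r[4] = max(4+8-5, 8+8-5, 8+4-5, 22+0) = 22
r[5] = max(4+22-5, 8+8-5, 8+8-5, 22+4-5, 29+0) = 29
r[6] = max(4+29-5, 8+22-5, 8+8-5, 22+8-5, 29+4-5, 16+0) = 28
r[7] = max(4+28-5, 8+29-5, 8+22-5, …, 16+4-5, 38+0) = 38
r[8] = max(4+38-5, 8+28-5, 8+29-5, …, 38+4-5, 38+0) = 39
r[9] = max(4+39-5, 8+38-5, 8+28-5, …, 38+4-5, 29+0) = 46
r[10] = max(4+46-5, 8+39-5, 8+38-5, …, 29+4-5, 53+0) = 53
r[11] = max(4+53-5, 8+46-5, 8+39-5, …, 53+4-5, 37+0) = 55
One optimal plan: pieces 7 + 4 (1 cut) → ¢60 − ¢5 = ¢55.

55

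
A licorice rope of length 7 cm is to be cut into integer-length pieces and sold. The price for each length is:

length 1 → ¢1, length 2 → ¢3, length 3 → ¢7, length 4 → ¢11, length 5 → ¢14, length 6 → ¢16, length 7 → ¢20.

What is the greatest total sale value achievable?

Build best[k] bottom-up: best[k] = max over allowed piece i of (p[i] + best[k−i]).
best[1] = 1
best[2] = 3
best[3] = 7
best[4] = 11
best[5] = 14
best[6] = 16
best[7] = 20
Best is to sell the whole 7-cm piece uncut for ¢20.

20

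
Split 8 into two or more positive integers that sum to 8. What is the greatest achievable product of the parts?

Let prod[k] be the best product for length k (with at least one cut). For each first piece i, the rest contributes max(k−i, prod[k−i]).
prod[2] = 1·max(1,0) = 1·1 = 1
prod[3] = 1·max(2,1) = 1·2 = 2
prod[4] = 2·max(2,1) = 2·2 = 4
prod[5] = 2·max(3,2) = 2·3 = 6
prod[6] = 3·max(3,2) = 3·3 = 9
prod[7] = 2·max(5,6) = 2·6 = 12
prod[8] = 2·max(6,9) = 2·9 = 18
One optimal split: 3 + 3 + 2; product 3·3·2 = 18.

18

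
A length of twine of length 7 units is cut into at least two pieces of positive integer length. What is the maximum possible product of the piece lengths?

12

Define g[k] = max over 1≤i<k of i · max(k−i, g[k−i]); the inner max lets the remainder stay uncut if that's better.
g[2] = 1×max(1,0) = 1×1 = 1
g[3] = 1×max(2,1) = 1×2 = 2
g[4] = 2×max(2,1) = 2×2 = 4
g[5] = 2×max(3,2) = 2×3 = 6
g[6] = 3×max(3,2) = 3×3 = 9
g[7] = 2×max(5,6) = 2×6 = 12
One optimal split: 3 + 2 + 2; product 3×2×2 = 12.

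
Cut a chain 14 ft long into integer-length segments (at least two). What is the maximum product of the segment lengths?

Let f[k] be the best product for length k (with at least one cut). For each first piece i, the rest contributes max(k−i, f[k−i]).
Small cases: f[2]=1, f[3]=2, f[4]=4, f[5]=6, f[6]=9, f[7]=12.
f[8] = max(1×12, 2×9, 3×6, …, 6×2, 7×1) = 18
f[9] = max(1×18, 2×12, 3×9, …, 7×2, 8×1) = 27
f[10] = max(1×27, 2×18, 3×12, …, 8×2, 9×1) = 36
f[11] = max(1×36, 2×27, 3×18, …, 9×2, 10×1) = 54
f[12] = max(1×54, 2×36, 3×27, …, 10×2, 11×1) = 81
f[13] = max(1×81, 2×54, 3×36, …, 11×2, 12×1) = 108
f[14] = max(1×108, 2×81, 3×54, …, 12×2, 13×1) = 162
One optimal split: 3 + 3 + 3 + 3 + 2; product 3×3×3×3×2 = 162.

162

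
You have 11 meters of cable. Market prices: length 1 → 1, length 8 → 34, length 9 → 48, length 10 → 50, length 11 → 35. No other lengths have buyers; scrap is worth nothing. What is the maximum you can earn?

51

Let f[k] be the best obtainable value from length k. For each k, try every first piece i and keep the best of price[i] + f[k−i].
f[1] = 1
f[2] = 2  (first piece 1, then f[1]=1)
f[3] = 3  (first piece 1, then f[2]=2)
f[4] = 4  (first piece 1, then f[3]=3)
f[5] = 5  (first piece 1, then f[4]=4)
f[6] = 6  (first piece 1, then f[5]=5)
f[7] = 7  (first piece 1, then f[6]=6)
f[8] = max(1+7, 34+0) = 34
f[9] = max(1+34, 34+1, 48+0) = 48
f[10] = max(1+48, 34+2, 48+1, 50+0) = 50
f[11] = max(1+50, 34+3, 48+2, 50+1, 35+0) = 51
One optimal cutting: 10 + 1 → 51.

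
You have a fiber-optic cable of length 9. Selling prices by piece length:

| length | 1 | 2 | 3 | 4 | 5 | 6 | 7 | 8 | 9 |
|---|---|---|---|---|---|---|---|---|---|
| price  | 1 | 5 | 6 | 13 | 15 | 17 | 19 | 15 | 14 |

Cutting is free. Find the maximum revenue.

28

Build best[k] bottom-up: best[k] = max over allowed piece i of (p[i] + best[k−i]).
best[1] = 1
best[2] = max(1+1, 5+0) = 5
best[3] = max(1+5, 5+1, 6+0) = 6
best[4] = max(1+6, 5+5, 6+1, 13+0) = 13
best[5] = max(1+13, 5+6, 6+5, 13+1, 15+0) = 15
best[6] = max(1+15, 5+13, 6+6, 13+5, 15+1, 17+0) = 18
best[7] = max(1+18, 5+15, 6+13, …, 17+1, 19+0) = 20
best[8] = max(1+20, 5+18, 6+15, …, 19+1, 15+0) = 26
best[9] = max(1+26, 5+20, 6+18, …, 15+1, 14+0) = 28
One optimal cutting: 5 + 4 → $15 + $13 = $28.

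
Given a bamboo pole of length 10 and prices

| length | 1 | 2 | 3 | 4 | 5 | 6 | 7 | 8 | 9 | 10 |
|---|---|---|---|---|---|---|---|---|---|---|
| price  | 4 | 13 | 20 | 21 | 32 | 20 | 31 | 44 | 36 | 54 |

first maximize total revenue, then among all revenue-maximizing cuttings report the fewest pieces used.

Consider every possible first cut. r[k] is the best of p[i]+r[k−i] over all sellable i≤k.
r[1] = 4
r[2] = max(4+4, 13+0) = 13
r[3] = max(4+13, 13+4, 20+0) = 20
r[4] = max(4+20, 13+13, 20+4, 21+0) = 26
r[5] = max(4+26, 13+20, 20+13, 21+4, 32+0) = 33
r[6] = max(4+33, 13+26, 20+20, 21+13, 32+4, 20+0) = 40
r[7] = max(4+40, 13+33, 20+26, …, 20+4, 31+0) = 46
r[8] = max(4+46, 13+40, 20+33, …, 31+4, 44+0) = 53
r[9] = max(4+53, 13+46, 20+40, …, 44+4, 36+0) = 60
r[10] = max(4+60, 13+53, 20+46, …, 36+4, 54+0) = 66
Maximum revenue is $66.
Now minimize piece count subject to staying optimal: for each k, pieces[k] = 1 + min over i with p[i]+r[k−i]=r[k] of pieces[k−i].
pieces[7] = 3
pieces[8] = 3
pieces[9] = 3
pieces[10] = 4

4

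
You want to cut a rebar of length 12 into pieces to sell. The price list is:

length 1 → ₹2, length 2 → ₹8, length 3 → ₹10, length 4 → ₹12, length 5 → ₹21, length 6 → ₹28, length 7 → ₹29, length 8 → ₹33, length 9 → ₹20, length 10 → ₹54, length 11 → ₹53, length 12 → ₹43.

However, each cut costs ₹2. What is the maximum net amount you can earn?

60

Build r[k] bottom-up: r[k] = max over allowed piece i of (p[i] + r[k−i]) − 2 per cut.
r[1] = 2
r[2] = max(2+2-2, 8+0) = 8
r[3] = max(2+8-2, 8+2-2, 10+0) = 10
r[4] = max(2+10-2, 8+8-2, 10+2-2, 12+0) = 14
r[5] = max(2+14-2, 8+10-2, 10+8-2, 12+2-2, 21+0) = 21
r[6] = max(2+21-2, 8+14-2, 10+10-2, 12+8-2, 21+2-2, 28+0) = 28
r[7] = max(2+28-2, 8+21-2, 10+14-2, …, 28+2-2, 29+0) = 29
r[8] = max(2+29-2, 8+28-2, 10+21-2, …, 29+2-2, 33+0) = 34
r[9] = max(2+34-2, 8+29-2, 10+28-2, …, 33+2-2, 20+0) = 36
r[10] = max(2+36-2, 8+34-2, 10+29-2, …, 20+2-2, 54+0) = 54
r[11] = max(2+54-2, 8+36-2, 10+34-2, …, 54+2-2, 53+0) = 54
r[12] = max(2+54-2, 8+54-2, 10+36-2, …, 53+2-2, 43+0) = 60
One optimal plan: pieces 10 + 2 (1 cut) → ₹62 − ₹2 = ₹60.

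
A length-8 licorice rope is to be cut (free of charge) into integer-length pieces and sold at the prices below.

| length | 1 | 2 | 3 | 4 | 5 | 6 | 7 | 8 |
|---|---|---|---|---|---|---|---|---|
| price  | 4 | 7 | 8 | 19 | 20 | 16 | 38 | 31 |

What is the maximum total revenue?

42

Let best[k] be the best obtainable value from length k. For each k, try every first piece i and keep the best of price[i] + best[k−i].
best[1] = 4
best[2] = max(4+4, 7+0) = 8
best[3] = max(4+8, 7+4, 8+0) = 12
best[4] = max(4+12, 7+8, 8+4, 19+0) = 19
best[5] = max(4+19, 7+12, 8+8, 19+4, 20+0) = 23
best[6] = max(4+23, 7+19, 8+12, 19+8, 20+4, 16+0) = 27
best[7] = max(4+27, 7+23, 8+19, …, 16+4, 38+0) = 38
best[8] = max(4+38, 7+27, 8+23, …, 38+4, 31+0) = 42
One optimal cutting: 7 + 1 → ¢38 + ¢4 = ¢42.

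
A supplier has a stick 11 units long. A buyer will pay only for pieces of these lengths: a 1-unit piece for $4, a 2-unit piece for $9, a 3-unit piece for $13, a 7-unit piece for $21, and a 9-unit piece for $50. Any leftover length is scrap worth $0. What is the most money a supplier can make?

59

Consider every possible first cut. f[k] is the best of p[i]+f[k−i] over all sellable i≤k.
f[1] = 4
f[2] = max(4+4, 9+0) = 9
f[3] = max(4+9, 9+4, 13+0) = 13
f[4] = max(4+13, 9+9, 13+4) = 18
f[5] = max(4+18, 9+13, 13+9) = 22
f[6] = max(4+22, 9+18, 13+13) = 27
f[7] = max(4+27, 9+22, 13+18, 21+0) = 31
f[8] = max(4+31, 9+27, 13+22, 21+4) = 36
f[9] = max(4+36, 9+31, 13+27, 21+9, 50+0) = 50
f[10] = max(4+50, 9+36, 13+31, 21+13, 50+4) = 54
f[11] = max(4+54, 9+50, 13+36, 21+18, 50+9) = 59
One optimal cutting: 9 + 2 → $59.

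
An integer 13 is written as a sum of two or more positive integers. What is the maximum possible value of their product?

Fill g[k] for k=2..13: at each k try every first piece i and multiply by the better of (k−i) uncut or g[k−i].
Small cases: g[2]=1, g[3]=2, g[4]=4, g[5]=6, g[6]=9.
g[7] = 2·max(5,6) = 2·6 = 12
g[8] = 2·max(6,9) = 2·9 = 18
g[9] = 3·max(6,9) = 3·9 = 27
g[10] = 2·max(8,18) = 2·18 = 36
g[11] = 2·max(9,27) = 2·27 = 54
g[12] = 3·max(9,27) = 3·27 = 81
g[13] = 2·max(11,54) = 2·54 = 108
One optimal split: 3 + 3 + 3 + 2 + 2; product 3·3·3·2·2 = 108.

108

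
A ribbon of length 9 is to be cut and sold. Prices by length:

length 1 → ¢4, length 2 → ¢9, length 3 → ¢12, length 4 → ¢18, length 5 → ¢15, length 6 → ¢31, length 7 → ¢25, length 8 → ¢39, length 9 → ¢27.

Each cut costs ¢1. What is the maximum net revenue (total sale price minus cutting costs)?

Build v[k] bottom-up: v[k] = max over allowed piece i of (p[i] + v[k−i]) − 1 per cut.
v[1] = 4
v[2] = max(4+4-1, 9+0) = 9
v[3] = max(4+9-1, 9+4-1, 12+0) = 12
v[4] = max(4+12-1, 9+9-1, 12+4-1, 18+0) = 18
v[5] = max(4+18-1, 9+12-1, 12+9-1, 18+4-1, 15+0) = 21
v[6] = max(4+21-1, 9+18-1, 12+12-1, 18+9-1, 15+4-1, 31+0) = 31
v[7] = max(4+31-1, 9+21-1, 12+18-1, …, 31+4-1, 25+0) = 34
v[8] = max(4+34-1, 9+31-1, 12+21-1, …, 25+4-1, 39+0) = 39
v[9] = max(4+39-1, 9+34-1, 12+31-1, …, 39+4-1, 27+0) = 42
One optimal plan: pieces 6 + 2 + 1 (2 cuts) → ¢44 − ¢2 = ¢42.

42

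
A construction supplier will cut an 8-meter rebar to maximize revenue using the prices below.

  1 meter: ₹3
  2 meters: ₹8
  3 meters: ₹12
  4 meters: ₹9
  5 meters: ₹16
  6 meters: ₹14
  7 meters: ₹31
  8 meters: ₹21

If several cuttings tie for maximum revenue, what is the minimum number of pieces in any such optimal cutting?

Let r[k] be the best obtainable value from length k. For each k, try every first piece i and keep the best of price[i] + r[k−i].
r[1] = 3
r[2] = 8
r[3] = 12
r[4] = 16  (first piece 2, then r[2]=8)
r[5] = 20  (first piece 2, then r[3]=12)
r[6] = 24  (first piece 2, then r[4]=16)
r[7] = 31
r[8] = 34  (first piece 1, then r[7]=31)
Maximum revenue is ₹34.
Now minimize piece count subject to staying optimal: for each k, pieces[k] = 1 + min over i with p[i]+r[k−i]=r[k] of pieces[k−i].
pieces[5] = 2
pieces[6] = 2
pieces[7] = 1
pieces[8] = 2

2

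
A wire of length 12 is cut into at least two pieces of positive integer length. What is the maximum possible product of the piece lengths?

Let prod[k] be the best product for length k (with at least one cut). For each first piece i, the rest contributes max(k−i, prod[k−i]).
prod[2] = 1×max(1,0) = 1×1 = 1
prod[3] = max(1×2, 2×1) = 2
prod[4] = max(1×3, 2×2, 3×1) = 4
prod[5] = max(1×4, 2×3, 3×2, 4×1) = 6
prod[6] = max(1×6, 2×4, 3×3, 4×2, 5×1) = 9
prod[7] = max(1×9, 2×6, 3×4, 4×3, 5×2, 6×1) = 12
prod[8] = max(1×12, 2×9, 3×6, …, 6×2, 7×1) = 18
prod[9] = max(1×18, 2×12, 3×9, …, 7×2, 8×1) = 27
prod[10] = max(1×27, 2×18, 3×12, …, 8×2, 9×1) = 36
prod[11] = max(1×36, 2×27, 3×18, …, 9×2, 10×1) = 54
prod[12] = max(1×54, 2×36, 3×27, …, 10×2, 11×1) = 81
One optimal split: 3 + 3 + 3 + 3; product 3×3×3×3 = 81.

81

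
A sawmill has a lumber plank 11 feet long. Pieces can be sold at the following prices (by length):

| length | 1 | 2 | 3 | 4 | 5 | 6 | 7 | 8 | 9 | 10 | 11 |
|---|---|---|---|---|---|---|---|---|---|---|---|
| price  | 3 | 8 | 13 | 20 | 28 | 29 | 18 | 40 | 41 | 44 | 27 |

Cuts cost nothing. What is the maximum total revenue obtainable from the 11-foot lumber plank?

59

Consider every possible first cut. R[k] is the best of p[i]+R[k−i] over all sellable i≤k.
R[1] = 3
R[2] = max(3+3, 8+0) = 8
R[3] = max(3+8, 8+3, 13+0) = 13
R[4] = max(3+13, 8+8, 13+3, 20+0) = 20
R[5] = max(3+20, 8+13, 13+8, 20+3, 28+0) = 28
R[6] = max(3+28, 8+20, 13+13, 20+8, 28+3, 29+0) = 31
R[7] = max(3+31, 8+28, 13+20, …, 29+3, 18+0) = 36
R[8] = max(3+36, 8+31, 13+28, …, 18+3, 40+0) = 41
R[9] = max(3+41, 8+36, 13+31, …, 40+3, 41+0) = 48
R[10] = max(3+48, 8+41, 13+36, …, 41+3, 44+0) = 56
R[11] = max(3+56, 8+48, 13+41, …, 44+3, 27+0) = 59
One optimal cutting: 5 + 5 + 1 → $28 + $28 + $3 = $59.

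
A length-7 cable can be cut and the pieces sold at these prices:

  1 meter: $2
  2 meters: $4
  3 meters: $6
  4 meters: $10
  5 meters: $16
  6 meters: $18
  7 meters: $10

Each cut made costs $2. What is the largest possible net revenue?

Let v[k] be the best obtainable value from length k. For each k, try every first piece i and keep the best of price[i] + v[k−i] minus the 2 cut fee when i<k.
v[1] = 2
v[2] = 4
v[3] = 6
v[4] = 10
v[5] = 16
v[6] = 18
v[7] = 18  (first piece 1, then v[6]=18)
One optimal plan: pieces 6 + 1 (1 cut) → $20 − $2 = $18.

18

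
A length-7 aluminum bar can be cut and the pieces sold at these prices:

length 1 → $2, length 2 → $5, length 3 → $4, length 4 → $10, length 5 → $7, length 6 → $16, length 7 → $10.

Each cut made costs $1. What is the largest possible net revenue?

17

Consider every possible first cut. net[k] is the best of p[i]+net[k−i] over all sellable i≤k, charging 1 whenever i<k.
net[1] = 2
net[2] = max(2+2-1, 5+0) = 5
net[3] = max(2+5-1, 5+2-1, 4+0) = 6
net[4] = max(2+6-1, 5+5-1, 4+2-1, 10+0) = 10
net[5] = max(2+10-1, 5+6-1, 4+5-1, 10+2-1, 7+0) = 11
net[6] = max(2+11-1, 5+10-1, 4+6-1, 10+5-1, 7+2-1, 16+0) = 16
net[7] = max(2+16-1, 5+11-1, 4+10-1, …, 16+2-1, 10+0) = 17
One optimal plan: pieces 6 + 1 (1 cut) → $18 − $1 = $17.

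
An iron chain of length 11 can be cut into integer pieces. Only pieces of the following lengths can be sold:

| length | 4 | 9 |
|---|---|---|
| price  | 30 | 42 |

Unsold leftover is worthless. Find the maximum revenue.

60

Let f[k] be the best obtainable value from length k. For each k, try every first piece i and keep the best of price[i] + f[k−i].
f[1] = 0
f[2] = 0
f[3] = 0
f[4] = 30
f[5] = 30
f[6] = 30
f[7] = 30
f[8] = 60  (first piece 4, then f[4]=30)
f[9] = max(30+30, 42+0) = 60
f[10] = max(30+30, 42+0) = 60
f[11] = max(30+30, 42+0) = 60
One optimal cutting: pieces 4 + 4 with 3 links of scrap → $60.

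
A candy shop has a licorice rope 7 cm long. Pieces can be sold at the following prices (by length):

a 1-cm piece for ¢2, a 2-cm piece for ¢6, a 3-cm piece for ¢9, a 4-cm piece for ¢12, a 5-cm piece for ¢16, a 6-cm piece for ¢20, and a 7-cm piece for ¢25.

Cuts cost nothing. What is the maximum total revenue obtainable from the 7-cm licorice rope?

25

Consider every possible first cut. r[k] is the best of p[i]+r[k−i] over all sellable i≤k.
r[1] = 2
r[2] = 6
r[3] = 9
r[4] = 12  (first piece 2, then r[2]=6)
r[5] = 16
r[6] = 20
r[7] = 25
Best is to sell the whole 7-cm piece uncut for ¢25.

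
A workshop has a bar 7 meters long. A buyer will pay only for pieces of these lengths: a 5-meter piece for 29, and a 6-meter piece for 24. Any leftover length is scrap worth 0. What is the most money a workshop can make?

Let f[k] be the best obtainable value from length k. For each k, try every first piece i and keep the best of price[i] + f[k−i].
f[1] = 0
f[2] = 0
f[3] = 0
f[4] = 0
f[5] = 29
f[6] = 29
f[7] = 29
One optimal cutting: pieces 5 with 2 meters of scrap → 29.

29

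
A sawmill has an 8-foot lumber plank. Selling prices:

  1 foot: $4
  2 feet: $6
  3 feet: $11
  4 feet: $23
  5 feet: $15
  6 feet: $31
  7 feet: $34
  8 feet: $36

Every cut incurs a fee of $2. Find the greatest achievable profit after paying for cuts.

44

Build net[k] bottom-up: net[k] = max over allowed piece i of (p[i] + net[k−i]) − 2 per cut.
net[1] = 4
net[2] = 6  (first piece 1, then net[1]=4)
net[3] = 11
net[4] = 23
net[5] = 25  (first piece 1, then net[4]=23)
net[6] = 31
net[7] = 34
net[8] = 44  (first piece 4, then net[4]=23)
One optimal plan: pieces 4 + 4 (1 cut) → $46 − $2 = $44.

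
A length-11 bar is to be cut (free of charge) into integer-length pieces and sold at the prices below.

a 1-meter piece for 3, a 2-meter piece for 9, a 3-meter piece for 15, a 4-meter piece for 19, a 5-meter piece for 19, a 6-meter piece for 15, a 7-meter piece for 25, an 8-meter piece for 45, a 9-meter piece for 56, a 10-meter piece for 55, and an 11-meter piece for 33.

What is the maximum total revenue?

65

Consider every possible first cut. best[k] is the best of p[i]+best[k−i] over all sellable i≤k.
best[1] = 3
best[2] = max(3+3, 9+0) = 9
best[3] = max(3+9, 9+3, 15+0) = 15
best[4] = max(3+15, 9+9, 15+3, 19+0) = 19
best[5] = max(3+19, 9+15, 15+9, 19+3, 19+0) = 24
best[6] = max(3+24, 9+19, 15+15, 19+9, 19+3, 15+0) = 30
best[7] = max(3+30, 9+24, 15+19, …, 15+3, 25+0) = 34
best[8] = max(3+34, 9+30, 15+24, …, 25+3, 45+0) = 45
best[9] = max(3+45, 9+34, 15+30, …, 45+3, 56+0) = 56
best[10] = max(3+56, 9+45, 15+34, …, 56+3, 55+0) = 59
best[11] = max(3+59, 9+56, 15+45, …, 55+3, 33+0) = 65
One optimal cutting: 9 + 2 → 56 + 9 = 65.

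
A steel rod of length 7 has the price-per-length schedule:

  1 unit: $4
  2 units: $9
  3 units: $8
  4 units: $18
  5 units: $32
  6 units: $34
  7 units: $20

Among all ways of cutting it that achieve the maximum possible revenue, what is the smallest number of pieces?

Consider every possible first cut. r[k] is the best of p[i]+r[k−i] over all sellable i≤k.
r[1] = 4
r[2] = max(4+4, 9+0) = 9
r[3] = max(4+9, 9+4, 8+0) = 13
r[4] = max(4+13, 9+9, 8+4, 18+0) = 18
r[5] = max(4+18, 9+13, 8+9, 18+4, 32+0) = 32
r[6] = max(4+32, 9+18, 8+13, 18+9, 32+4, 34+0) = 36
r[7] = max(4+36, 9+32, 8+18, …, 34+4, 20+0) = 41
Maximum revenue is $41.
Now minimize piece count subject to staying optimal: for each k, pieces[k] = 1 + min over i with p[i]+r[k−i]=r[k] of pieces[k−i].
pieces[4] = 1
pieces[5] = 1
pieces[6] = 2
pieces[7] = 2

2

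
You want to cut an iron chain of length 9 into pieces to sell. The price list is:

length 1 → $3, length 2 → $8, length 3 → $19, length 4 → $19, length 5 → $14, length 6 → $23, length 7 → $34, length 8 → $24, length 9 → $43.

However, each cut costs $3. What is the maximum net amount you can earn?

51

Consider every possible first cut. net[k] is the best of p[i]+net[k−i] over all sellable i≤k, charging 3 whenever i<k.
net[1] = 3
net[2] = 8
net[3] = 19
net[4] = 19  (first piece 1, then net[3]=19)
net[5] = 24  (first piece 2, then net[3]=19)
net[6] = 35  (first piece 3, then net[3]=19)
net[7] = 35  (first piece 1, then net[6]=35)
net[8] = 40  (first piece 2, then net[6]=35)
net[9] = 51  (first piece 3, then net[6]=35)
One optimal plan: pieces 3 + 3 + 3 (2 cuts) → $57 − $6 = $51.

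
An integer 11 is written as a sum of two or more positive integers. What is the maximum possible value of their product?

54

Fill g[k] for k=2..11: at each k try every first piece i and multiply by the better of (k−i) uncut or g[k−i].
g[2] = 1·max(1,0) = 1·1 = 1
g[3] = 1·max(2,1) = 1·2 = 2
g[4] = 2·max(2,1) = 2·2 = 4
g[5] = 2·max(3,2) = 2·3 = 6
g[6] = 3·max(3,2) = 3·3 = 9
g[7] = 2·max(5,6) = 2·6 = 12
g[8] = 2·max(6,9) = 2·9 = 18
g[9] = 3·max(6,9) = 3·9 = 27
g[10] = 2·max(8,18) = 2·18 = 36
g[11] = 2·max(9,27) = 2·27 = 54
One optimal split: 3 + 3 + 3 + 2; product 3·3·3·2 = 54.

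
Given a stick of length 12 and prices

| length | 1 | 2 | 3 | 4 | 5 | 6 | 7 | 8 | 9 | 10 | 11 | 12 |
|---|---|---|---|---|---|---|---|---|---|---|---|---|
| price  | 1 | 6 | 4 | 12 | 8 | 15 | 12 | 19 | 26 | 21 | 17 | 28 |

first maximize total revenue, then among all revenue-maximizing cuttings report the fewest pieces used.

3

Build r[k] bottom-up: r[k] = max over allowed piece i of (p[i] + r[k−i]).
r[1] = 1
r[2] = max(1+1, 6+0) = 6
r[3] = max(1+6, 6+1, 4+0) = 7
r[4] = max(1+7, 6+6, 4+1, 12+0) = 12
r[5] = max(1+12, 6+7, 4+6, 12+1, 8+0) = 13
r[6] = max(1+13, 6+12, 4+7, 12+6, 8+1, 15+0) = 18
r[7] = max(1+18, 6+13, 4+12, …, 15+1, 12+0) = 19
r[8] = max(1+19, 6+18, 4+13, …, 12+1, 19+0) = 24
r[9] = max(1+24, 6+19, 4+18, …, 19+1, 26+0) = 26
r[10] = max(1+26, 6+24, 4+19, …, 26+1, 21+0) = 30
r[11] = max(1+30, 6+26, 4+24, …, 21+1, 17+0) = 32
r[12] = max(1+32, 6+30, 4+26, …, 17+1, 28+0) = 36
Maximum revenue is 36.
Now minimize piece count subject to staying optimal: for each k, pieces[k] = 1 + min over i with p[i]+r[k−i]=r[k] of pieces[k−i].
pieces[9] = 1
pieces[10] = 3
pieces[11] = 2
pieces[12] = 3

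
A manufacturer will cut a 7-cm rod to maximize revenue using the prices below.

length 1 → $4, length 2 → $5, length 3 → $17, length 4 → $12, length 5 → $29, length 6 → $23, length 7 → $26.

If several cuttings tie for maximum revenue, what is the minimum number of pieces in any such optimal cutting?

3

Consider every possible first cut. r[k] is the best of p[i]+r[k−i] over all sellable i≤k.
r[1] = 4
r[2] = max(4+4, 5+0) = 8
r[3] = max(4+8, 5+4, 17+0) = 17
r[4] = max(4+17, 5+8, 17+4, 12+0) = 21
r[5] = max(4+21, 5+17, 17+8, 12+4, 29+0) = 29
r[6] = max(4+29, 5+21, 17+17, 12+8, 29+4, 23+0) = 34
r[7] = max(4+34, 5+29, 17+21, …, 23+4, 26+0) = 38
Maximum revenue is $38.
Now minimize piece count subject to staying optimal: for each k, pieces[k] = 1 + min over i with p[i]+r[k−i]=r[k] of pieces[k−i].
pieces[4] = 2
pieces[5] = 1
pieces[6] = 2
pieces[7] = 3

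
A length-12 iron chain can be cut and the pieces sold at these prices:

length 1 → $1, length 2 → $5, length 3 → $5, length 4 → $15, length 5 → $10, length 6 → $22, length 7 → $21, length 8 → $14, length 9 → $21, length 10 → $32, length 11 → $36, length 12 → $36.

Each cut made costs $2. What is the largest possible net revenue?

42

Build r[k] bottom-up: r[k] = max over allowed piece i of (p[i] + r[k−i]) − 2 per cut.
r[1] = 1
r[2] = max(1+1-2, 5+0) = 5
r[3] = max(1+5-2, 5+1-2, 5+0) = 5
r[4] = max(1+5-2, 5+5-2, 5+1-2, 15+0) = 15
r[5] = max(1+15-2, 5+5-2, 5+5-2, 15+1-2, 10+0) = 14
r[6] = max(1+14-2, 5+15-2, 5+5-2, 15+5-2, 10+1-2, 22+0) = 22
r[7] = max(1+22-2, 5+14-2, 5+15-2, …, 22+1-2, 21+0) = 21
r[8] = max(1+21-2, 5+22-2, 5+14-2, …, 21+1-2, 14+0) = 28
r[9] = max(1+28-2, 5+21-2, 5+22-2, …, 14+1-2, 21+0) = 27
r[10] = max(1+27-2, 5+28-2, 5+21-2, …, 21+1-2, 32+0) = 35
r[11] = max(1+35-2, 5+27-2, 5+28-2, …, 32+1-2, 36+0) = 36
r[12] = max(1+36-2, 5+35-2, 5+27-2, …, 36+1-2, 36+0) = 42
One optimal plan: pieces 6 + 6 (1 cut) → $44 − $2 = $42.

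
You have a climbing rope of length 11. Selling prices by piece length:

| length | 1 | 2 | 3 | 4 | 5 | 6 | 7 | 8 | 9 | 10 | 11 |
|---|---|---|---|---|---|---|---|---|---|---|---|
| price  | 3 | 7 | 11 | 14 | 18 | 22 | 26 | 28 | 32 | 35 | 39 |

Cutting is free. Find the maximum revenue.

Consider every possible first cut. v[k] is the best of p[i]+v[k−i] over all sellable i≤k.
v[1] = 3
v[2] = max(3+3, 7+0) = 7
v[3] = max(3+7, 7+3, 11+0) = 11
v[4] = max(3+11, 7+7, 11+3, 14+0) = 14
v[5] = max(3+14, 7+11, 11+7, 14+3, 18+0) = 18
v[6] = max(3+18, 7+14, 11+11, 14+7, 18+3, 22+0) = 22
v[7] = max(3+22, 7+18, 11+14, …, 22+3, 26+0) = 26
v[8] = max(3+26, 7+22, 11+18, …, 26+3, 28+0) = 29
v[9] = max(3+29, 7+26, 11+22, …, 28+3, 32+0) = 33
v[10] = max(3+33, 7+29, 11+26, …, 32+3, 35+0) = 37
v[11] = max(3+37, 7+33, 11+29, …, 35+3, 39+0) = 40
One optimal cutting: 7 + 3 + 1 → €26 + €11 + €3 = €40.

40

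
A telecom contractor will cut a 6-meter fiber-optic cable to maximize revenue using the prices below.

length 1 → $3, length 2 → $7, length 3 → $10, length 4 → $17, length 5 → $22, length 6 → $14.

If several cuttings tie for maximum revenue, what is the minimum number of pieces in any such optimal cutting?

Build r[k] bottom-up: r[k] = max over allowed piece i of (p[i] + r[k−i]).
r[1] = 3
r[2] = max(3+3, 7+0) = 7
r[3] = max(3+7, 7+3, 10+0) = 10
r[4] = max(3+10, 7+7, 10+3, 17+0) = 17
r[5] = max(3+17, 7+10, 10+7, 17+3, 22+0) = 22
r[6] = max(3+22, 7+17, 10+10, 17+7, 22+3, 14+0) = 25
Maximum revenue is $25.
Now minimize piece count subject to staying optimal: for each k, pieces[k] = 1 + min over i with p[i]+r[k−i]=r[k] of pieces[k−i].
pieces[3] = 1
pieces[4] = 1
pieces[5] = 1
pieces[6] = 2

2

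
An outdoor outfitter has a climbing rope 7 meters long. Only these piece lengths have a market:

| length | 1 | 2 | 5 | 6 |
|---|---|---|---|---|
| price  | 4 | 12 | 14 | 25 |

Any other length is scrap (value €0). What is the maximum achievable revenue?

40

Consider every possible first cut. f[k] is the best of p[i]+f[k−i] over all sellable i≤k.
f[1] = 4
f[2] = max(4+4, 12+0) = 12
f[3] = max(4+12, 12+4) = 16
f[4] = max(4+16, 12+12) = 24
f[5] = max(4+24, 12+16, 14+0) = 28
f[6] = max(4+28, 12+24, 14+4, 25+0) = 36
f[7] = max(4+36, 12+28, 14+12, 25+4) = 40
One optimal cutting: 2 + 2 + 2 + 1 → €40.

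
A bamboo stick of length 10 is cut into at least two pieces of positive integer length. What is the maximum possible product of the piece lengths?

36

Let P[k] be the best product for length k (with at least one cut). For each first piece i, the rest contributes max(k−i, P[k−i]).
P[2] = 1×max(1,0) = 1×1 = 1
P[3] = max(1×2, 2×1) = 2
P[4] = max(1×3, 2×2, 3×1) = 4
P[5] = max(1×4, 2×3, 3×2, 4×1) = 6
P[6] = max(1×6, 2×4, 3×3, 4×2, 5×1) = 9
P[7] = max(1×9, 2×6, 3×4, 4×3, 5×2, 6×1) = 12
P[8] = max(1×12, 2×9, 3×6, …, 6×2, 7×1) = 18
P[9] = max(1×18, 2×12, 3×9, …, 7×2, 8×1) = 27
P[10] = max(1×27, 2×18, 3×12, …, 8×2, 9×1) = 36
One optimal split: 3 + 3 + 2 + 2; product 3×3×2×2 = 36.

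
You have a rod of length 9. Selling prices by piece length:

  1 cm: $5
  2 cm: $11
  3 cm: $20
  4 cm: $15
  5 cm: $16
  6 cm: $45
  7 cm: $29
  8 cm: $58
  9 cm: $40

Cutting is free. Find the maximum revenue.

65

Let R[k] be the best obtainable value from length k. For each k, try every first piece i and keep the best of price[i] + R[k−i].
R[1] = 5
R[2] = max(5+5, 11+0) = 11
R[3] = max(5+11, 11+5, 20+0) = 20
R[4] = max(5+20, 11+11, 20+5, 15+0) = 25
R[5] = max(5+25, 11+20, 20+11, 15+5, 16+0) = 31
R[6] = max(5+31, 11+25, 20+20, 15+11, 16+5, 45+0) = 45
R[7] = max(5+45, 11+31, 20+25, …, 45+5, 29+0) = 50
R[8] = max(5+50, 11+45, 20+31, …, 29+5, 58+0) = 58
R[9] = max(5+58, 11+50, 20+45, …, 58+5, 40+0) = 65
One optimal cutting: 6 + 3 → $45 + $20 = $65.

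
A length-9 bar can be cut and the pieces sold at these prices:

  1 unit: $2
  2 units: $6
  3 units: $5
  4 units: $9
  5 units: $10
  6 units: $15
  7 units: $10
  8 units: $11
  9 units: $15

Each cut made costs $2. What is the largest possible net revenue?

Let net[k] be the best obtainable value from length k. For each k, try every first piece i and keep the best of price[i] + net[k−i] minus the 2 cut fee when i<k.
net[1] = 2
net[2] = max(2+2-2, 6+0) = 6
net[3] = max(2+6-2, 6+2-2, 5+0) = 6
net[4] = max(2+6-2, 6+6-2, 5+2-2, 9+0) = 10
net[5] = max(2+10-2, 6+6-2, 5+6-2, 9+2-2, 10+0) = 10
net[6] = max(2+10-2, 6+10-2, 5+6-2, 9+6-2, 10+2-2, 15+0) = 15
net[7] = max(2+15-2, 6+10-2, 5+10-2, …, 15+2-2, 10+0) = 15
net[8] = max(2+15-2, 6+15-2, 5+10-2, …, 10+2-2, 11+0) = 19
net[9] = max(2+19-2, 6+15-2, 5+15-2, …, 11+2-2, 15+0) = 19
One optimal plan: pieces 6 + 2 + 1 (2 cuts) → $23 − $4 = $19.

19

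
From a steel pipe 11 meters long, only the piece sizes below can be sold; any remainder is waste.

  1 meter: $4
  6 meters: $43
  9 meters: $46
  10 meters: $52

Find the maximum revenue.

Let best[k] be the best obtainable value from length k. For each k, try every first piece i and keep the best of price[i] + best[k−i].
best[1] = 4
best[2] = 8  (first piece 1, then best[1]=4)
best[3] = 12  (first piece 1, then best[2]=8)
best[4] = 16  (first piece 1, then best[3]=12)
best[5] = 20  (first piece 1, then best[4]=16)
best[6] = max(4+20, 43+0) = 43
best[7] = max(4+43, 43+4) = 47
best[8] = max(4+47, 43+8) = 51
best[9] = max(4+51, 43+12, 46+0) = 55
best[10] = max(4+55, 43+16, 46+4, 52+0) = 59
best[11] = max(4+59, 43+20, 46+8, 52+4) = 63
One optimal cutting: 6 + 1 + 1 + 1 + 1 + 1 → $63.

63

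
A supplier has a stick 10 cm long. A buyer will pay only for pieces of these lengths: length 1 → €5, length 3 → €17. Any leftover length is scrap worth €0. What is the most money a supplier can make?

Let best[k] be the best obtainable value from length k. For each k, try every first piece i and keep the best of price[i] + best[k−i].
best[1] = 5
best[2] = 10  (first piece 1, then best[1]=5)
best[3] = 17
best[4] = 22  (first piece 1, then best[3]=17)
best[5] = 27  (first piece 1, then best[4]=22)
best[6] = 34  (first piece 3, then best[3]=17)
best[7] = 39  (first piece 1, then best[6]=34)
best[8] = 44  (first piece 1, then best[7]=39)
best[9] = 51  (first piece 3, then best[6]=34)
best[10] = 56  (first piece 1, then best[9]=51)
One optimal cutting: 3 + 3 + 3 + 1 → €56.

56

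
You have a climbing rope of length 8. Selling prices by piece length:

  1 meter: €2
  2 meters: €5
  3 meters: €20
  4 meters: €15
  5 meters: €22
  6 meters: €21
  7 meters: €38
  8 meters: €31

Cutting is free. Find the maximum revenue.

Build v[k] bottom-up: v[k] = max over allowed piece i of (p[i] + v[k−i]).
v[1] = 2
v[2] = 5
v[3] = 20
v[4] = 22  (first piece 1, then v[3]=20)
v[5] = 25  (first piece 2, then v[3]=20)
v[6] = 40  (first piece 3, then v[3]=20)
v[7] = 42  (first piece 1, then v[6]=40)
v[8] = 45  (first piece 2, then v[6]=40)
One optimal cutting: 3 + 3 + 2 → €20 + €20 + €5 = €45.

45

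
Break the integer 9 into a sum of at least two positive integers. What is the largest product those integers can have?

27

Fill g[k] for k=2..9: at each k try every first piece i and multiply by the better of (k−i) uncut or g[k−i].
g[2] = 1×max(1,0) = 1×1 = 1
g[3] = 1×max(2,1) = 1×2 = 2
g[4] = 2×max(2,1) = 2×2 = 4
g[5] = 2×max(3,2) = 2×3 = 6
g[6] = 3×max(3,2) = 3×3 = 9
g[7] = 2×max(5,6) = 2×6 = 12
g[8] = 2×max(6,9) = 2×9 = 18
g[9] = 3×max(6,9) = 3×9 = 27
One optimal split: 3 + 3 + 3; product 3×3×3 = 27.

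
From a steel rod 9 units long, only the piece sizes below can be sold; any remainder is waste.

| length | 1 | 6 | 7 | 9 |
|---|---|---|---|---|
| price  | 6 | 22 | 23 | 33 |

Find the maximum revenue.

Build best[k] bottom-up: best[k] = max over allowed piece i of (p[i] + best[k−i]).
best[1] = 6
best[2] = 12  (first piece 1, then best[1]=6)
best[3] = 18  (first piece 1, then best[2]=12)
best[4] = 24  (first piece 1, then best[3]=18)
best[5] = 30  (first piece 1, then best[4]=24)
best[6] = max(6+30, 22+0) = 36
best[7] = max(6+36, 22+6, 23+0) = 42
best[8] = max(6+42, 22+12, 23+6) = 48
best[9] = max(6+48, 22+18, 23+12, 33+0) = 54
One optimal cutting: 1 + 1 + 1 + 1 + 1 + 1 + 1 + 1 + 1 → $54.

54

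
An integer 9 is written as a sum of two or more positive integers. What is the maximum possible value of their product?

27

Let prod[k] be the best product for length k (with at least one cut). For each first piece i, the rest contributes max(k−i, prod[k−i]).
prod[2] = 1×max(1,0) = 1×1 = 1
prod[3] = 1×max(2,1) = 1×2 = 2
prod[4] = 2×max(2,1) = 2×2 = 4
prod[5] = 2×max(3,2) = 2×3 = 6
prod[6] = 3×max(3,2) = 3×3 = 9
prod[7] = 2×max(5,6) = 2×6 = 12
prod[8] = 2×max(6,9) = 2×9 = 18
prod[9] = 3×max(6,9) = 3×9 = 27
One optimal split: 3 + 3 + 3; product 3×3×3 = 27.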